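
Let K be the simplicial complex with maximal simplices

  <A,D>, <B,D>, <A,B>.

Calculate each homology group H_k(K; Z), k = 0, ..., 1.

Take the total order A < B < D on the vertex set. Then K (dimension 1) consists of the simplices:

  0-simplices (3): A, B, D
  1-simplices (3): AB, AD, BD

Hence C_0 ≅ Z^3, C_1 ≅ Z^3.

Boundary ∂_1: C_1 → C_0 maps an edge to its endpoints' difference, ∂[p,q] = q − p. For instance
  ∂AD = D − A.
The 3×3 boundary matrix has rank 2 and Smith normal form diag(1,1).

From H_k ≅ ker(∂_k) / im(∂_{k+1}) we obtain:

  H_0: rank C_0 − rank ∂_1 = 3 − 2 = 1, and the invariant factors of ∂_1 are all 1, so H_0 ≅ Z.
  H_1: rank ker ∂_1 − rank ∂_2 = (3 − 2) − 0 = 1, and there is no ∂_2, so H_1 ≅ Z.

As a check, the Euler characteristic is 3 − 3 = 0, which agrees with 1 − 1 = 0.

H_0 ≅ Z,  H_1 ≅ Z.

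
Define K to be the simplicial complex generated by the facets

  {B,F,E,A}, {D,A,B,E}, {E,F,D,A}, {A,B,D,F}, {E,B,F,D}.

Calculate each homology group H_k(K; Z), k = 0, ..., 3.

Fix the vertex order A < B < D < E < F and write every simplex with vertices in increasing order. Then dim K = 3 and the simplices of K are:

  0-simplices (5): A, B, D, E, F
  1-simplices (10): AB, AD, AE, AF, BD, BE, BF, DE, DF, EF
  2-simplices (10): ABD, ABE, ABF, ADE, ADF, AEF, BDE, BDF, BEF, DEF
  3-simplices (5): ABDE, ABDF, ABEF, ADEF, BDEF

so the chain groups are C_0 ≅ Z^5, C_1 ≅ Z^10, C_2 ≅ Z^10, C_3 ≅ Z^5.

∂_1: C_1 → C_0 maps an edge to its endpoints' difference, ∂[p,q] = q − p.
This gives a 5×10 integer matrix of rank 4; reducing to Smith normal form yields diagonal entries (1,1,1,1).

The boundary map ∂_2: C_2 → C_1 acts by ∂[p,q,r] = [q,r] − [p,r] + [p,q]. For instance
  ∂AEF = EF − AF + AE,
  ∂ABF = BF − AF + AB.
As a 10×10 matrix over Z this has rank 6, with invariant factors (1,1,1,1,1,1).

Boundary ∂_3: C_3 → C_2 sends each 3-simplex σ to the alternating sum Σ_i (−1)^i (σ with its i-th vertex removed). For instance
  ∂ABEF = BEF − AEF + ABF − ABE,
  ∂BDEF = DEF − BEF + BDF − BDE.
As a 10×5 matrix over Z this has rank 4, with invariant factors (1,1,1,1).

Reading off H_k = ker ∂_k / im ∂_{k+1}:

  H_0: rank C_0 − rank ∂_1 = 5 − 4 = 1, and the invariant factors of ∂_1 are all 1, so H_0 ≅ Z.
  H_1: rank ker ∂_1 − rank ∂_2 = (10 − 4) − 6 = 0, and the invariant factors of ∂_2 are all 1, so H_1 ≅ 0.
  H_2: rank ker ∂_2 − rank ∂_3 = (10 − 6) − 4 = 0, and the invariant factors of ∂_3 are all 1, so H_2 ≅ 0.
  H_3: rank ker ∂_3 − rank ∂_4 = (5 − 4) − 0 = 1, and there is no ∂_4, so H_3 ≅ Z.

H_0 = Z,  H_1 = 0,  H_2 = 0,  H_3 = Z.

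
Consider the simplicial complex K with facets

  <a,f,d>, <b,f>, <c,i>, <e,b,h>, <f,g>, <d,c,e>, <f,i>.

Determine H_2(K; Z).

Order the vertices as a < b < c < d < e < f < g < h < i. Listing each simplex with vertices in this order, K has dimension 2 with simplices:

  0-simplices (9): a, b, c, d, e, f, g, h, i
  1-simplices (13): ad, af, be, bf, bh, cd, ce, ci, de, df, eh, fg, fi
  2-simplices (3): adf, beh, cde

giving chain groups C_0 ≅ Z^9, C_1 ≅ Z^13, C_2 ≅ Z^3.

Boundary ∂_1: C_1 → C_0 maps an edge to its endpoints' difference, ∂[p,q] = q − p. For instance
  ∂bf = f − b.
As a 9×13 matrix over Z this has rank 8, with invariant factors (1,1,1,1,1,1,1,1).

∂_2: C_2 → C_1 acts by ∂[p,q,r] = [q,r] − [p,r] + [p,q]. For instance
  ∂adf = df − af + ad,
  ∂cde = de − ce + cd.
As a 13×3 matrix over Z this has rank 3, with invariant factors (1,1,1).

Computing H_k = (kernel of ∂_k) / (image of ∂_{k+1}):

  H_2: rank ker ∂_2 − rank ∂_3 = (3 − 3) − 0 = 0, and there is no ∂_3, so H_2 ≅ 0.

H_2 ≅ 0.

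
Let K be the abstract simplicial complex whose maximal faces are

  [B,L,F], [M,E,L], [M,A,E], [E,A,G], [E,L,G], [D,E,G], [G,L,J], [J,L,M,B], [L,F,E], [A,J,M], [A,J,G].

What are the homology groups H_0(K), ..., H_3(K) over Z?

We work with the vertex ordering A < B < D < E < F < G < J < L < M. The simplices of K, each written with vertices in increasing order, are:

  0-simplices (9): A, B, D, E, F, G, J, L, M
  1-simplices (20): AE, AG, AJ, AM, BF, BJ, BL, BM, DE, DG, EF, EG, EL, EM, FL, GJ, GL, JL, JM, LM
  2-simplices (14): AEG, AEM, AGJ, AJM, BFL, BJL, BJM, BLM, DEG, EFL, EGL, ELM, GJL, JLM
  3-simplices (1): BJLM

Hence C_0 ≅ Z^9, C_1 ≅ Z^20, C_2 ≅ Z^14, C_3 ≅ Z^1.

Boundary ∂_1: C_1 → C_0 is given by ∂[p,q] = [q] − [p].
This gives a 9×20 integer matrix of rank 8; reducing to Smith normal form yields diagonal entries (1,1,1,1,1,1,1,1).

∂_2: C_2 → C_1 sends each 2-simplex [p,q,r] to [q,r] − [p,r] + [p,q]. For instance
  ∂BJL = JL − BL + BJ,
  ∂AGJ = GJ − AJ + AG.
As a 20×14 matrix over Z this has rank 12, with invariant factors (1,1,1,1,1,1,1,1,1,1,1,1).

The boundary map ∂_3: C_3 → C_2 sends each 3-simplex σ to the alternating sum Σ_i (−1)^i (σ with its i-th vertex removed). For instance
  ∂BJLM = JLM − BLM + BJM − BJL.
The 14×1 boundary matrix has rank 1 and Smith normal form diag(1).

Reading off H_k = ker ∂_k / im ∂_{k+1}:

  H_0: rank C_0 − rank ∂_1 = 9 − 8 = 1, and the invariant factors of ∂_1 are all 1, so H_0 ≅ Z.
  H_1: rank ker ∂_1 − rank ∂_2 = (20 − 8) − 12 = 0, and the invariant factors of ∂_2 are all 1, so H_1 ≅ 0.
  H_2: rank ker ∂_2 − rank ∂_3 = (14 − 12) − 1 = 1, and the invariant factors of ∂_3 are all 1, so H_2 ≅ Z.
  H_3: rank ker ∂_3 − rank ∂_4 = (1 − 1) − 0 = 0, and there is no ∂_4, so H_3 ≅ 0.

As a check, the Euler characteristic is 9 − 20 + 14 − 1 = 2, which agrees with 1 − 0 + 1 − 0 = 2.

H_0 = Z,  H_1 = 0,  H_2 = Z,  H_3 = 0.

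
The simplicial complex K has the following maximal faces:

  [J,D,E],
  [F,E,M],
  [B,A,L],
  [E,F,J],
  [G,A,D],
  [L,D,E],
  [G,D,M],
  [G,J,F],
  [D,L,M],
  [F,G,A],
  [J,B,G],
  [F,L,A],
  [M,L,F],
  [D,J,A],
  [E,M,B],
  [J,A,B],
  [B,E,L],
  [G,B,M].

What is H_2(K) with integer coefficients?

H_2 = 0.

We work with the vertex ordering A < B < D < E < F < G < J < L < M. The simplices of K, each written with vertices in increasing order, are:

  0-simplices (9): A, B, D, E, F, G, J, L, M
  1-simplices (27): AB, AD, AF, AG, AJ, AL, BE, BG, BJ, BL, BM, DE, DG, DJ, DL, DM, EF, EJ, EL, EM, FG, FJ, FL, FM, GJ, GM, LM
  2-simplices (18): ABJ, ABL, ADG, ADJ, AFG, AFL, BEL, BEM, BGJ, BGM, DEJ, DEL, DGM, DLM, EFJ, EFM, FGJ, FLM

Hence C_0 ≅ Z^9, C_1 ≅ Z^27, C_2 ≅ Z^18.

The boundary map ∂_1: C_1 → C_0 is given by ∂[p,q] = [q] − [p]. For instance
  ∂EF = F − E.
This gives a 9×27 integer matrix of rank 8; reducing to Smith normal form yields diagonal entries (1,1,1,1,1,1,1,1).

∂_2: C_2 → C_1 maps a triangle to the signed sum of its edges. For instance
  ∂BGJ = GJ − BJ + BG,
  ∂BGM = GM − BM + BG.
This gives a 27×18 integer matrix of rank 18; reducing to Smith normal form yields diagonal entries (1,1,1,1,1,1,1,1,1,1,1,1,1,1,1,1,1,2).

Now H_k = ker ∂_k / im ∂_{k+1}, so:

  H_2: rank ker ∂_2 − rank ∂_3 = (18 − 18) − 0 = 0, and there is no ∂_3, so H_2 = 0.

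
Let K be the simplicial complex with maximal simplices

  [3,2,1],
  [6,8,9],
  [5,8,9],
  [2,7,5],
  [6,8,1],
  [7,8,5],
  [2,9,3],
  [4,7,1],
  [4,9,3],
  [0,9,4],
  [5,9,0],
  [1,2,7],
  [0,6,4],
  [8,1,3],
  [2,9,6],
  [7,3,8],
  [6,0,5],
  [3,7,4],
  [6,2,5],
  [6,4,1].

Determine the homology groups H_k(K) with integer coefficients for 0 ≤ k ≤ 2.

Take the total order 0 < 1 < 2 < 3 < 4 < 5 < 6 < 7 < 8 < 9 on the vertex set. Then K (dimension 2) consists of the simplices:

  0-simplices (10): [0], [1], [2], [3], [4], [5], [6], [7], [8], [9]
  1-simplices (30): (30 of them)
  2-simplices (20): (20 of them)

Hence C_0 ≅ Z^10, C_1 ≅ Z^30, C_2 ≅ Z^20.

∂_1: C_1 → C_0 sends each edge [p,q] (with p < q) to q − p. For instance
  ∂[0,4] = [4] − [0].
The 10×30 boundary matrix has rank 9 and Smith normal form diag(1,1,1,1,1,1,1,1,1).

∂_2: C_2 → C_1 acts by ∂[p,q,r] = [q,r] − [p,r] + [p,q]. For instance
  ∂[3,7,8] = [7,8] − [3,8] + [3,7],
  ∂[0,4,6] = [4,6] − [0,6] + [0,4].
The 30×20 boundary matrix has rank 20 and Smith normal form diag(1,1,1,1,1,1,1,1,1,1,1,1,1,1,1,1,1,1,1,2).

Reading off H_k = ker ∂_k / im ∂_{k+1}:

  H_0: rank C_0 − rank ∂_1 = 10 − 9 = 1, and the invariant factors of ∂_1 are all 1, so H_0 ≅ Z.
  H_1: rank ker ∂_1 − rank ∂_2 = (30 − 9) − 20 = 1, and ∂_2 has invariant factor 2 > 1, so H_1 ≅ Z ⊕ Z/2.
  H_2: rank ker ∂_2 − rank ∂_3 = (20 − 20) − 0 = 0, and there is no ∂_3, so H_2 ≅ 0.

H_0 = Z,  H_1 = Z ⊕ Z/2,  H_2 = 0.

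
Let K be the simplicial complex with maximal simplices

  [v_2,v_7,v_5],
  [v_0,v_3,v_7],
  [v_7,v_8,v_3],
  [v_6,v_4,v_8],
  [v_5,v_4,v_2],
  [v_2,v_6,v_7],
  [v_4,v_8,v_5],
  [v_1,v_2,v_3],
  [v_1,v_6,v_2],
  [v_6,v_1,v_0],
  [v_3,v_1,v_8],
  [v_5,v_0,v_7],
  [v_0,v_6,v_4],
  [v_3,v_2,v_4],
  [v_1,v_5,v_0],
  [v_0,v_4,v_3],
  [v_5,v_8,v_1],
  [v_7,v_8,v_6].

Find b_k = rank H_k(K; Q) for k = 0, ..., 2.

Order the vertices as v_0 < v_1 < v_2 < v_3 < v_4 < v_5 < v_6 < v_7 < v_8. Listing each simplex with vertices in this order, K has dimension 2 with simplices:

  0-simplices (9): [v_0], [v_1], [v_2], [v_3], [v_4], [v_5], [v_6], [v_7], [v_8]
  1-simplices (27): (27 of them)
  2-simplices (18): (18 of them)

Hence C_0 ≅ Z^9, C_1 ≅ Z^27, C_2 ≅ Z^18.

Boundary ∂_1: C_1 → C_0 is given by ∂[p,q] = [q] − [p]. For instance
  ∂[v_0,v_5] = [v_5] − [v_0].
The resulting 9×27 matrix has rank 8, and its Smith normal form has invariant factors (1,1,1,1,1,1,1,1).

The boundary map ∂_2: C_2 → C_1 acts by ∂[p,q,r] = [q,r] − [p,r] + [p,q]. For instance
  ∂[v_0,v_3,v_4] = [v_3,v_4] − [v_0,v_4] + [v_0,v_3],
  ∂[v_0,v_1,v_6] = [v_1,v_6] − [v_0,v_6] + [v_0,v_1].
The resulting 27×18 matrix has rank 17, and its Smith normal form has invariant factors (1,1,1,1,1,1,1,1,1,1,1,1,1,1,1,1,1).

Reading off H_k = ker ∂_k / im ∂_{k+1}:

  H_0: rank C_0 − rank ∂_1 = 9 − 8 = 1, and the invariant factors of ∂_1 are all 1, so H_0 ≅ Z.
  H_1: rank ker ∂_1 − rank ∂_2 = (27 − 8) − 17 = 2, and the invariant factors of ∂_2 are all 1, so H_1 ≅ Z^2.
  H_2: rank ker ∂_2 − rank ∂_3 = (18 − 17) − 0 = 1, and there is no ∂_3, so H_2 ≅ Z.

As a check, the Euler characteristic is 9 − 27 + 18 = 0, which agrees with 1 − 2 + 1 = 0.

Hence the Betti numbers are b_0 = 1, b_1 = 2, b_2 = 1.

b_0 = 1, b_1 = 2, b_2 = 1.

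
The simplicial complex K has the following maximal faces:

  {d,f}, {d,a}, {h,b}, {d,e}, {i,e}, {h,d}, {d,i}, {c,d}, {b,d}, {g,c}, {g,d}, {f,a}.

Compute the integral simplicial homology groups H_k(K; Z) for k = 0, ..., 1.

Take the total order a < b < c < d < e < f < g < h < i on the vertex set. Then K (dimension 1) consists of the simplices:

  0-simplices (9): a, b, c, d, e, f, g, h, i
  1-simplices (12): ad, af, bd, bh, cd, cg, de, df, dg, dh, di, ei

Hence C_0 ≅ Z^9, C_1 ≅ Z^12.

The boundary map ∂_1: C_1 → C_0 is given by ∂[p,q] = [q] − [p].
The resulting 9×12 matrix has rank 8, and its Smith normal form has invariant factors (1,1,1,1,1,1,1,1).

Computing H_k = (kernel of ∂_k) / (image of ∂_{k+1}):

  H_0: rank C_0 − rank ∂_1 = 9 − 8 = 1, and the invariant factors of ∂_1 are all 1, so H_0 ≅ Z.
  H_1: rank ker ∂_1 − rank ∂_2 = (12 − 8) − 0 = 4, and there is no ∂_2, so H_1 ≅ Z^4.

(K is a triangulation of a wedge of 4 circles.)

H_0 = Z,  H_1 = Z^4.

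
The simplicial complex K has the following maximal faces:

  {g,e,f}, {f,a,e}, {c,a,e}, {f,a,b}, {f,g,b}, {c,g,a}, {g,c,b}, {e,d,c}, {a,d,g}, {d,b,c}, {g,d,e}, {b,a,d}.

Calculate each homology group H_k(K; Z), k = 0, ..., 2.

H_0 ≅ Z,  H_1 ≅ Z_2,  H_2 = 0.

Fix the vertex order a < b < c < d < e < f < g and write every simplex with vertices in increasing order. Then dim K = 2 and the simplices of K are:

  0-simplices (7): a, b, c, d, e, f, g
  1-simplices (18): ab, ac, ad, ae, af, ag, bc, bd, bf, bg, cd, ce, cg, de, dg, ef, eg, fg
  2-simplices (12): abd, abf, ace, acg, adg, aef, bcd, bcg, bfg, cde, deg, efg

giving chain groups C_0 ≅ Z^7, C_1 ≅ Z^18, C_2 ≅ Z^12.

The boundary map ∂_1: C_1 → C_0 sends each edge [p,q] (with p < q) to q − p. For instance
  ∂eg = g − e.
As a 7×18 matrix over Z this has rank 6, with invariant factors (1,1,1,1,1,1).

∂_2: C_2 → C_1 maps a triangle to the signed sum of its edges. For instance
  ∂bcd = cd − bd + bc,
  ∂ace = ce − ae + ac.
The resulting 18×12 matrix has rank 12, and its Smith normal form has invariant factors (1,1,1,1,1,1,1,1,1,1,1,2).

From H_k ≅ ker(∂_k) / im(∂_{k+1}) we obtain:

  H_0: rank C_0 − rank ∂_1 = 7 − 6 = 1, and the invariant factors of ∂_1 are all 1, so H_0 = Z.
  H_1: rank ker ∂_1 − rank ∂_2 = (18 − 6) − 12 = 0, and ∂_2 has invariant factor 2 > 1, so H_1 = Z_2.
  H_2: rank ker ∂_2 − rank ∂_3 = (12 − 12) − 0 = 0, and there is no ∂_3, so H_2 = 0.

As a check, the Euler characteristic is 7 − 18 + 12 = 1, which agrees with 1 − 0 + 0 = 1.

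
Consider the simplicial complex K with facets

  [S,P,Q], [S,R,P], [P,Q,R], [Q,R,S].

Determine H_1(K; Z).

K has 4 vertices, 6 edges, 4 triangles.
rank ∂_1 = 3, rank ∂_2 = 3 ⇒ b_1 = 6 − 3 − 3 = 0; all invariant factors of ∂_2 are 1 so no torsion. So H_1 = 0.

H_1 = 0.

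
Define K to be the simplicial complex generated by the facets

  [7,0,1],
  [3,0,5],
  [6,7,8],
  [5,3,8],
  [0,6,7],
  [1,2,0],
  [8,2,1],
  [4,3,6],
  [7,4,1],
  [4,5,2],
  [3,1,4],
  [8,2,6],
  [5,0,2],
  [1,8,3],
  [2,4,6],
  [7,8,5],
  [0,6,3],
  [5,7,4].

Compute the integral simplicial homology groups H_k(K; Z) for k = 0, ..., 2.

H_0 = Z,  H_1 = Z^2,  H_2 = Z.

Order the vertices as 0 < 1 < 2 < 3 < 4 < 5 < 6 < 7 < 8. Listing each simplex with vertices in this order, K has dimension 2 with simplices:

  0-simplices (9): [0], [1], [2], [3], [4], [5], [6], [7], [8]
  1-simplices (27): (27 of them)
  2-simplices (18): [0,1,2], [0,1,7], [0,2,5], [0,3,5], [0,3,6], [0,6,7], [1,2,8], [1,3,4], [1,3,8], [1,4,7], [2,4,5], [2,4,6], [2,6,8], [3,4,6], [3,5,8], [4,5,7], [5,7,8], [6,7,8]

so the chain groups are C_0 ≅ Z^9, C_1 ≅ Z^27, C_2 ≅ Z^18.

Boundary ∂_1: C_1 → C_0 is given by ∂[p,q] = [q] − [p]. For instance
  ∂[2,6] = [6] − [2].
The 9×27 boundary matrix has rank 8 and Smith normal form diag(1,1,1,1,1,1,1,1).

The boundary map ∂_2: C_2 → C_1 sends each 2-simplex [p,q,r] to [q,r] − [p,r] + [p,q]. For instance
  ∂[6,7,8] = [7,8] − [6,8] + [6,7],
  ∂[2,4,5] = [4,5] − [2,5] + [2,4].
This gives a 27×18 integer matrix of rank 17; reducing to Smith normal form yields diagonal entries (1,1,1,1,1,1,1,1,1,1,1,1,1,1,1,1,1).

From H_k ≅ ker(∂_k) / im(∂_{k+1}) we obtain:

  H_0: rank C_0 − rank ∂_1 = 9 − 8 = 1, and the invariant factors of ∂_1 are all 1, so H_0 = Z.
  H_1: rank ker ∂_1 − rank ∂_2 = (27 − 8) − 17 = 2, and the invariant factors of ∂_2 are all 1, so H_1 = Z^2.
  H_2: rank ker ∂_2 − rank ∂_3 = (18 − 17) − 0 = 1, and there is no ∂_3, so H_2 = Z.

As a check, the Euler characteristic is 9 − 27 + 18 = 0, which agrees with 1 − 2 + 1 = 0.
(K is a triangulation of the torus T^2.)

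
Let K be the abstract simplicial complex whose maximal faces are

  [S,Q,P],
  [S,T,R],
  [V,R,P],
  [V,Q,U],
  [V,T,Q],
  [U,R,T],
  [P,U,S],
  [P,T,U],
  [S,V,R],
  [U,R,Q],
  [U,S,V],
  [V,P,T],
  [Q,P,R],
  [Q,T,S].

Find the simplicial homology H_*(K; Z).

Take the total order P < Q < R < S < T < U < V on the vertex set. Then K (dimension 2) consists of the simplices:

  0-simplices (7): P, Q, R, S, T, U, V
  1-simplices (21): PQ, PR, PS, PT, PU, PV, QR, QS, QT, QU, QV, RS, RT, RU, RV, ST, SU, SV, TU, TV, UV
  2-simplices (14): PQR, PQS, PRV, PSU, PTU, PTV, QRU, QST, QTV, QUV, RST, RSV, RTU, SUV

Hence C_0 ≅ Z^7, C_1 ≅ Z^21, C_2 ≅ Z^14.

The boundary map ∂_1: C_1 → C_0 maps an edge to its endpoints' difference, ∂[p,q] = q − p.
As a 7×21 matrix over Z this has rank 6, with invariant factors (1,1,1,1,1,1).

The boundary map ∂_2: C_2 → C_1 acts by ∂[p,q,r] = [q,r] − [p,r] + [p,q]. For instance
  ∂QUV = UV − QV + QU,
  ∂PSU = SU − PU + PS.
The resulting 21×14 matrix has rank 13, and its Smith normal form has invariant factors (1,1,1,1,1,1,1,1,1,1,1,1,1).

Now H_k = ker ∂_k / im ∂_{k+1}, so:

  H_0: rank C_0 − rank ∂_1 = 7 − 6 = 1, and the invariant factors of ∂_1 are all 1, so H_0 ≅ Z.
  H_1: rank ker ∂_1 − rank ∂_2 = (21 − 6) − 13 = 2, and the invariant factors of ∂_2 are all 1, so H_1 ≅ Z^2.
  H_2: rank ker ∂_2 − rank ∂_3 = (14 − 13) − 0 = 1, and there is no ∂_3, so H_2 ≅ Z.

H_0 = Z,  H_1 = Z^2,  H_2 = Z.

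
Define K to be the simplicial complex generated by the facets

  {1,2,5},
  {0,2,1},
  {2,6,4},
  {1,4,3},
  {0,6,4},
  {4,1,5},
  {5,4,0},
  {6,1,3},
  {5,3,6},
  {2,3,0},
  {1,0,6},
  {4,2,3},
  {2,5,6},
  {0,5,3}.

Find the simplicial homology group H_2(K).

Take the total order 0 < 1 < 2 < 3 < 4 < 5 < 6 on the vertex set. Then K (dimension 2) consists of the simplices:

  0-simplices (7): [0], [1], [2], [3], [4], [5], [6]
  1-simplices (21): [0,1], [0,2], [0,3], [0,4], [0,5], [0,6], [1,2], [1,3], [1,4], [1,5], [1,6], [2,3], [2,4], [2,5], [2,6], [3,4], [3,5], [3,6], [4,5], [4,6], [5,6]
  2-simplices (14): [0,1,2], [0,1,6], [0,2,3], [0,3,5], [0,4,5], [0,4,6], [1,2,5], [1,3,4], [1,3,6], [1,4,5], [2,3,4], [2,4,6], [2,5,6], [3,5,6]

so the chain groups are C_0 ≅ Z^7, C_1 ≅ Z^21, C_2 ≅ Z^14.

The boundary map ∂_1: C_1 → C_0 sends each edge [p,q] (with p < q) to q − p. For instance
  ∂[1,6] = [6] − [1].
This gives a 7×21 integer matrix of rank 6; reducing to Smith normal form yields diagonal entries (1,1,1,1,1,1).

Boundary ∂_2: C_2 → C_1 maps a triangle to the signed sum of its edges. For instance
  ∂[1,2,5] = [2,5] − [1,5] + [1,2],
  ∂[1,4,5] = [4,5] − [1,5] + [1,4].
The resulting 21×14 matrix has rank 13, and its Smith normal form has invariant factors (1,1,1,1,1,1,1,1,1,1,1,1,1).

Reading off H_k = ker ∂_k / im ∂_{k+1}:

  H_2: rank ker ∂_2 − rank ∂_3 = (14 − 13) − 0 = 1, and there is no ∂_3, so H_2 = Z.

(K is a triangulation of the torus T^2.)

H_2 = Z.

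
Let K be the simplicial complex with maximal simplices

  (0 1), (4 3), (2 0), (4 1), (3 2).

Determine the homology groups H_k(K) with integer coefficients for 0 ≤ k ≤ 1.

Fix the vertex order 0 < 1 < 2 < 3 < 4 and write every simplex with vertices in increasing order. Then dim K = 1 and the simplices of K are:

  0-simplices (5): [0], [1], [2], [3], [4]
  1-simplices (5): [0,1], [0,2], [1,4], [2,3], [3,4]

so the chain groups are C_0 ≅ Z^5, C_1 ≅ Z^5.

The boundary map ∂_1: C_1 → C_0 maps an edge to its endpoints' difference, ∂[p,q] = q − p. For instance
  ∂[3,4] = [4] − [3].
This gives a 5×5 integer matrix of rank 4; reducing to Smith normal form yields diagonal entries (1,1,1,1).

From H_k ≅ ker(∂_k) / im(∂_{k+1}) we obtain:

  H_0: rank C_0 − rank ∂_1 = 5 − 4 = 1, and the invariant factors of ∂_1 are all 1, so H_0 = Z.
  H_1: rank ker ∂_1 − rank ∂_2 = (5 − 4) − 0 = 1, and there is no ∂_2, so H_1 = Z.

H_0 = Z,  H_1 = Z.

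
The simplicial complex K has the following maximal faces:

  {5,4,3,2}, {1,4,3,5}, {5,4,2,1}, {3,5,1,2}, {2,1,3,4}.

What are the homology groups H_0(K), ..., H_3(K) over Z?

H_0 = Z,  H_1 = 0,  H_2 = 0,  H_3 = Z.

Take the total order 1 < 2 < 3 < 4 < 5 on the vertex set. Then K (dimension 3) consists of the simplices:

  0-simplices (5): [1], [2], [3], [4], [5]
  1-simplices (10): [1,2], [1,3], [1,4], [1,5], [2,3], [2,4], [2,5], [3,4], [3,5], [4,5]
  2-simplices (10): [1,2,3], [1,2,4], [1,2,5], [1,3,4], [1,3,5], [1,4,5], [2,3,4], [2,3,5], [2,4,5], [3,4,5]
  3-simplices (5): [1,2,3,4], [1,2,3,5], [1,2,4,5], [1,3,4,5], [2,3,4,5]

giving chain groups C_0 ≅ Z^5, C_1 ≅ Z^10, C_2 ≅ Z^10, C_3 ≅ Z^5.

The boundary map ∂_1: C_1 → C_0 is given by ∂[p,q] = [q] − [p].
This gives a 5×10 integer matrix of rank 4; reducing to Smith normal form yields diagonal entries (1,1,1,1).

The boundary map ∂_2: C_2 → C_1 acts by ∂[p,q,r] = [q,r] − [p,r] + [p,q]. For instance
  ∂[2,4,5] = [4,5] − [2,5] + [2,4],
  ∂[1,2,3] = [2,3] − [1,3] + [1,2].
The 10×10 boundary matrix has rank 6 and Smith normal form diag(1,1,1,1,1,1).

∂_3: C_3 → C_2 sends each 3-simplex σ to the alternating sum Σ_i (−1)^i (σ with its i-th vertex removed). For instance
  ∂[1,2,3,4] = [2,3,4] − [1,3,4] + [1,2,4] − [1,2,3],
  ∂[1,2,4,5] = [2,4,5] − [1,4,5] + [1,2,5] − [1,2,4].
The 10×5 boundary matrix has rank 4 and Smith normal form diag(1,1,1,1).

Reading off H_k = ker ∂_k / im ∂_{k+1}:

  H_0: rank C_0 − rank ∂_1 = 5 − 4 = 1, and the invariant factors of ∂_1 are all 1, so H_0 = Z.
  H_1: rank ker ∂_1 − rank ∂_2 = (10 − 4) − 6 = 0, and the invariant factors of ∂_2 are all 1, so H_1 = 0.
  H_2: rank ker ∂_2 − rank ∂_3 = (10 − 6) − 4 = 0, and the invariant factors of ∂_3 are all 1, so H_2 = 0.
  H_3: rank ker ∂_3 − rank ∂_4 = (5 − 4) − 0 = 1, and there is no ∂_4, so H_3 = Z.

As a check, the Euler characteristic is 5 − 10 + 10 − 5 = 0, which agrees with 1 − 0 + 0 − 1 = 0.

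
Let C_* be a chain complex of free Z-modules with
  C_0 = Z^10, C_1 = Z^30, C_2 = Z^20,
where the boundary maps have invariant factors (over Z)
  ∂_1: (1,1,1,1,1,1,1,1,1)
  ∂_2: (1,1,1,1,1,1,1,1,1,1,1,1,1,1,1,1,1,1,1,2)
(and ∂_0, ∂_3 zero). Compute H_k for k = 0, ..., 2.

H_0 = Z,  H_1 = Z ⊕ Z/2,  H_2 = 0.

H_0: b_0 = 10 − 0 − 9 = 1; torsion from ∂_1 factors > 1: none. So H_0 = Z.
H_1: b_1 = 30 − 9 − 20 = 1; torsion from ∂_2 factors > 1: [2]. So H_1 = Z ⊕ Z/2.
H_2: b_2 = 20 − 20 − 0 = 0; torsion from ∂_3 factors > 1: none. So H_2 = 0.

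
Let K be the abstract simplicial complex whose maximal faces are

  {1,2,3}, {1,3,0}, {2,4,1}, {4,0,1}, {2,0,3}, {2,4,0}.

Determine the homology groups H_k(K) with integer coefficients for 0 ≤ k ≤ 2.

H_0 = Z,  H_1 = 0,  H_2 = Z.

K has 5 vertices, 9 edges, 6 triangles.
rank ∂_0 = 0, rank ∂_1 = 4 ⇒ b_0 = 5 − 0 − 4 = 1; all invariant factors of ∂_1 are 1 so no torsion. So H_0 ≅ Z.
rank ∂_1 = 4, rank ∂_2 = 5 ⇒ b_1 = 9 − 4 − 5 = 0; all invariant factors of ∂_2 are 1 so no torsion. So H_1 ≅ 0.
rank ∂_2 = 5, rank ∂_3 = 0 ⇒ b_2 = 6 − 5 − 0 = 1. So H_2 ≅ Z.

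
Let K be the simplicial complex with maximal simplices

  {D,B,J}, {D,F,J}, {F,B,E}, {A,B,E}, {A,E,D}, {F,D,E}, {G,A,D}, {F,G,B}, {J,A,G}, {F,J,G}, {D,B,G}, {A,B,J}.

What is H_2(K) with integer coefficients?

Take the total order A < B < D < E < F < G < J on the vertex set. Then K (dimension 2) consists of the simplices:

  0-simplices (7): A, B, D, E, F, G, J
  1-simplices (18): AB, AD, AE, AG, AJ, BD, BE, BF, BG, BJ, DE, DF, DG, DJ, EF, FG, FJ, GJ
  2-simplices (12): ABE, ABJ, ADE, ADG, AGJ, BDG, BDJ, BEF, BFG, DEF, DFJ, FGJ

giving chain groups C_0 ≅ Z^7, C_1 ≅ Z^18, C_2 ≅ Z^12.

Boundary ∂_1: C_1 → C_0 is given by ∂[p,q] = [q] − [p].
The 7×18 boundary matrix has rank 6 and Smith normal form diag(1,1,1,1,1,1).

∂_2: C_2 → C_1 maps a triangle to the signed sum of its edges. For instance
  ∂BDJ = DJ − BJ + BD,
  ∂DFJ = FJ − DJ + DF.
The resulting 18×12 matrix has rank 12, and its Smith normal form has invariant factors (1,1,1,1,1,1,1,1,1,1,1,2).

Now H_k = ker ∂_k / im ∂_{k+1}, so:

  H_2: rank ker ∂_2 − rank ∂_3 = (12 − 12) − 0 = 0, and there is no ∂_3, so H_2 ≅ 0.

H_2 ≅ 0.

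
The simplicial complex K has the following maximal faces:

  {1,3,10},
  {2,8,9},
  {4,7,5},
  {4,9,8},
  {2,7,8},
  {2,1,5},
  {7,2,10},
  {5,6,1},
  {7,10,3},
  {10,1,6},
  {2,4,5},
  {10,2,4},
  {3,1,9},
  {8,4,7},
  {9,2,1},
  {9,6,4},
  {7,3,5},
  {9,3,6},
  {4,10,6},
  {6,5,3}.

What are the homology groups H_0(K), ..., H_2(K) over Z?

Take the total order 1 < 2 < 3 < 4 < 5 < 6 < 7 < 8 < 9 < 10 on the vertex set. Then K (dimension 2) consists of the simplices:

  0-simplices (10): [1], [2], [3], [4], [5], [6], [7], [8], [9], [10]
  1-simplices (30): (30 of them)
  2-simplices (20): (20 of them)

so the chain groups are C_0 ≅ Z^10, C_1 ≅ Z^30, C_2 ≅ Z^20.

∂_1: C_1 → C_0 maps an edge to its endpoints' difference, ∂[p,q] = q − p. For instance
  ∂[5,6] = [6] − [5].
As a 10×30 matrix over Z this has rank 9, with invariant factors (1,1,1,1,1,1,1,1,1).

∂_2: C_2 → C_1 maps a triangle to the signed sum of its edges. For instance
  ∂[2,8,9] = [8,9] − [2,9] + [2,8],
  ∂[4,7,8] = [7,8] − [4,8] + [4,7].
This gives a 30×20 integer matrix of rank 20; reducing to Smith normal form yields diagonal entries (1,1,1,1,1,1,1,1,1,1,1,1,1,1,1,1,1,1,1,2).

Reading off H_k = ker ∂_k / im ∂_{k+1}:

  H_0: rank C_0 − rank ∂_1 = 10 − 9 = 1, and the invariant factors of ∂_1 are all 1, so H_0 = Z.
  H_1: rank ker ∂_1 − rank ∂_2 = (30 − 9) − 20 = 1, and ∂_2 has invariant factor 2 > 1, so H_1 = Z ⊕ Z/2Z.
  H_2: rank ker ∂_2 − rank ∂_3 = (20 − 20) − 0 = 0, and there is no ∂_3, so H_2 = 0.

(K is a triangulation of the Klein bottle.)

H_0 ≅ Z,  H_1 ≅ Z ⊕ Z/2Z,  H_2 = 0.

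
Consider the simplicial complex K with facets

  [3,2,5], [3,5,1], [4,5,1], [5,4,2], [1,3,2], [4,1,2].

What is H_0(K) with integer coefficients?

K has 5 vertices, 9 edges, 6 triangles.
rank ∂_0 = 0, rank ∂_1 = 4 ⇒ b_0 = 5 − 0 − 4 = 1; all invariant factors of ∂_1 are 1 so no torsion. So H_0 = Z.

H_0 ≅ Z.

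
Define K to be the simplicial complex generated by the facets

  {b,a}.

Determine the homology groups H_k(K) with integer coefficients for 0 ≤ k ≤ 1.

H_0 ≅ Z,  H_1 = 0.

Take the total order a < b on the vertex set. Then K (dimension 1) consists of the simplices:

  0-simplices (2): a, b
  1-simplices (1): ab

so the chain groups are C_0 ≅ Z^2, C_1 ≅ Z^1.

The boundary map ∂_1: C_1 → C_0 is given by ∂[p,q] = [q] − [p].
As a 2×1 matrix over Z this has rank 1, with invariant factors (1).

Now H_k = ker ∂_k / im ∂_{k+1}, so:

  H_0: rank C_0 − rank ∂_1 = 2 − 1 = 1, and the invariant factors of ∂_1 are all 1, so H_0 = Z.
  H_1: rank ker ∂_1 − rank ∂_2 = (1 − 1) − 0 = 0, and there is no ∂_2, so H_1 = 0.

As a check, the Euler characteristic is 2 − 1 = 1, which agrees with 1 − 0 = 1.
(K is a triangulation of the 1-simplex.)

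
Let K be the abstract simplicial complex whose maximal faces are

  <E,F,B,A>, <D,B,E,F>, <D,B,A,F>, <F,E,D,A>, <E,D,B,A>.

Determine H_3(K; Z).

We work with the vertex ordering A < B < D < E < F. The simplices of K, each written with vertices in increasing order, are:

  0-simplices (5): A, B, D, E, F
  1-simplices (10): AB, AD, AE, AF, BD, BE, BF, DE, DF, EF
  2-simplices (10): ABD, ABE, ABF, ADE, ADF, AEF, BDE, BDF, BEF, DEF
  3-simplices (5): ABDE, ABDF, ABEF, ADEF, BDEF

giving chain groups C_0 ≅ Z^5, C_1 ≅ Z^10, C_2 ≅ Z^10, C_3 ≅ Z^5.

The boundary map ∂_1: C_1 → C_0 is given by ∂[p,q] = [q] − [p]. For instance
  ∂DE = E − D.
As a 5×10 matrix over Z this has rank 4, with invariant factors (1,1,1,1).

The boundary map ∂_2: C_2 → C_1 sends each 2-simplex [p,q,r] to [q,r] − [p,r] + [p,q]. For instance
  ∂ADE = DE − AE + AD,
  ∂BDF = DF − BF + BD.
This gives a 10×10 integer matrix of rank 6; reducing to Smith normal form yields diagonal entries (1,1,1,1,1,1).

Boundary ∂_3: C_3 → C_2 sends each 3-simplex σ to the alternating sum Σ_i (−1)^i (σ with its i-th vertex removed). For instance
  ∂ADEF = DEF − AEF + ADF − ADE,
  ∂BDEF = DEF − BEF + BDF − BDE.
The resulting 10×5 matrix has rank 4, and its Smith normal form has invariant factors (1,1,1,1).

Now H_k = ker ∂_k / im ∂_{k+1}, so:

  H_3: rank ker ∂_3 − rank ∂_4 = (5 − 4) − 0 = 1, and there is no ∂_4, so H_3 = Z.

(K is a triangulation of the 3-sphere S^3.)

H_3 ≅ Z.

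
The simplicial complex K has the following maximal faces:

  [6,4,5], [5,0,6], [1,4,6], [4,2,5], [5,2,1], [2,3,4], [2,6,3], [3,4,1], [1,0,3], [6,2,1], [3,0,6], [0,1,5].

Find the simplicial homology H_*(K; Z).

Take the total order 0 < 1 < 2 < 3 < 4 < 5 < 6 on the vertex set. Then K (dimension 2) consists of the simplices:

  0-simplices (7): [0], [1], [2], [3], [4], [5], [6]
  1-simplices (18): [0,1], [0,3], [0,5], [0,6], [1,2], [1,3], [1,4], [1,5], [1,6], [2,3], [2,4], [2,5], [2,6], [3,4], [3,6], [4,5], [4,6], [5,6]
  2-simplices (12): [0,1,3], [0,1,5], [0,3,6], [0,5,6], [1,2,5], [1,2,6], [1,3,4], [1,4,6], [2,3,4], [2,3,6], [2,4,5], [4,5,6]

Hence C_0 ≅ Z^7, C_1 ≅ Z^18, C_2 ≅ Z^12.

The boundary map ∂_1: C_1 → C_0 is given by ∂[p,q] = [q] − [p].
As a 7×18 matrix over Z this has rank 6, with invariant factors (1,1,1,1,1,1).

The boundary map ∂_2: C_2 → C_1 maps a triangle to the signed sum of its edges. For instance
  ∂[1,2,5] = [2,5] − [1,5] + [1,2],
  ∂[1,2,6] = [2,6] − [1,6] + [1,2].
As a 18×12 matrix over Z this has rank 12, with invariant factors (1,1,1,1,1,1,1,1,1,1,1,2).

Computing H_k = (kernel of ∂_k) / (image of ∂_{k+1}):

  H_0: rank C_0 − rank ∂_1 = 7 − 6 = 1, and the invariant factors of ∂_1 are all 1, so H_0 ≅ Z.
  H_1: rank ker ∂_1 − rank ∂_2 = (18 − 6) − 12 = 0, and ∂_2 has invariant factor 2 > 1, so H_1 ≅ Z_2.
  H_2: rank ker ∂_2 − rank ∂_3 = (12 − 12) − 0 = 0, and there is no ∂_3, so H_2 ≅ 0.

H_0 ≅ Z,  H_1 ≅ Z_2,  H_2 = 0.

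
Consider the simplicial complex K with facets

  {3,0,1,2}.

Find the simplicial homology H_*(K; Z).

K has 4 vertices, 6 edges, 4 triangles, 1 3-simplex.
rank ∂_0 = 0, rank ∂_1 = 3 ⇒ b_0 = 4 − 0 − 3 = 1; all invariant factors of ∂_1 are 1 so no torsion. So H_0 = Z.
rank ∂_1 = 3, rank ∂_2 = 3 ⇒ b_1 = 6 − 3 − 3 = 0; all invariant factors of ∂_2 are 1 so no torsion. So H_1 = 0.
rank ∂_2 = 3, rank ∂_3 = 1 ⇒ b_2 = 4 − 3 − 1 = 0; all invariant factors of ∂_3 are 1 so no torsion. So H_2 = 0.
rank ∂_3 = 1, rank ∂_4 = 0 ⇒ b_3 = 1 − 1 − 0 = 0. So H_3 = 0.

H_0 ≅ Z,  H_1 = 0,  H_2 = 0,  H_3 = 0.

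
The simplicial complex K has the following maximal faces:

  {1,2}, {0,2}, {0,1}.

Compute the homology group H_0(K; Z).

H_0 ≅ Z.

We work with the vertex ordering 0 < 1 < 2. The simplices of K, each written with vertices in increasing order, are:

  0-simplices (3): [0], [1], [2]
  1-simplices (3): [0,1], [0,2], [1,2]

so the chain groups are C_0 ≅ Z^3, C_1 ≅ Z^3.

∂_1: C_1 → C_0 is given by ∂[p,q] = [q] − [p]. For instance
  ∂[0,1] = [1] − [0].
As a 3×3 matrix over Z this has rank 2, with invariant factors (1,1).

Reading off H_k = ker ∂_k / im ∂_{k+1}:

  H_0: rank C_0 − rank ∂_1 = 3 − 2 = 1, and the invariant factors of ∂_1 are all 1, so H_0 ≅ Z.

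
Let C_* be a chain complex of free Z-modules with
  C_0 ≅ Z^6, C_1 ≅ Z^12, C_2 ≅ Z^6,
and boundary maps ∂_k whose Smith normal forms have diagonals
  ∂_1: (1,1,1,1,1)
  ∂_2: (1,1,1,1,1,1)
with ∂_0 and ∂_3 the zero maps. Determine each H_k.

H_0 = Z,  H_1 = Z,  H_2 = 0.

H_0: b_0 = 6 − 0 − 5 = 1; torsion from ∂_1 factors > 1: none. So H_0 = Z.
H_1: b_1 = 12 − 5 − 6 = 1; torsion from ∂_2 factors > 1: none. So H_1 = Z.
H_2: b_2 = 6 − 6 − 0 = 0; torsion from ∂_3 factors > 1: none. So H_2 = 0.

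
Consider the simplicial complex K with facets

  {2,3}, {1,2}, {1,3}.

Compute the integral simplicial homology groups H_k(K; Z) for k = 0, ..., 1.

We work with the vertex ordering 1 < 2 < 3. The simplices of K, each written with vertices in increasing order, are:

  0-simplices (3): [1], [2], [3]
  1-simplices (3): [1,2], [1,3], [2,3]

giving chain groups C_0 ≅ Z^3, C_1 ≅ Z^3.

Boundary ∂_1: C_1 → C_0 maps an edge to its endpoints' difference, ∂[p,q] = q − p. For instance
  ∂[1,3] = [3] − [1].
The 3×3 boundary matrix has rank 2 and Smith normal form diag(1,1).

Now H_k = ker ∂_k / im ∂_{k+1}, so:

  H_0: rank C_0 − rank ∂_1 = 3 − 2 = 1, and the invariant factors of ∂_1 are all 1, so H_0 = Z.
  H_1: rank ker ∂_1 − rank ∂_2 = (3 − 2) − 0 = 1, and there is no ∂_2, so H_1 = Z.

As a check, the Euler characteristic is 3 − 3 = 0, which agrees with 1 − 1 = 0.
(K is a triangulation of the circle S^1.)

H_0 = Z,  H_1 = Z.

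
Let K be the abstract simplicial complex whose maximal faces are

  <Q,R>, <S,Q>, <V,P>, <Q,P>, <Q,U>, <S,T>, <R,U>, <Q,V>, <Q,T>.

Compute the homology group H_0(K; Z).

H_0 = Z.

Order the vertices as P < Q < R < S < T < U < V. Listing each simplex with vertices in this order, K has dimension 1 with simplices:

  0-simplices (7): P, Q, R, S, T, U, V
  1-simplices (9): PQ, PV, QR, QS, QT, QU, QV, RU, ST

giving chain groups C_0 ≅ Z^7, C_1 ≅ Z^9.

∂_1: C_1 → C_0 sends each edge [p,q] (with p < q) to q − p. For instance
  ∂QU = U − Q.
This gives a 7×9 integer matrix of rank 6; reducing to Smith normal form yields diagonal entries (1,1,1,1,1,1).

From H_k ≅ ker(∂_k) / im(∂_{k+1}) we obtain:

  H_0: rank C_0 − rank ∂_1 = 7 − 6 = 1, and the invariant factors of ∂_1 are all 1, so H_0 = Z.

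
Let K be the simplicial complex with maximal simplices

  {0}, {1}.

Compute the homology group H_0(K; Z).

H_0 ≅ Z^2.

K has 2 vertices.
rank ∂_0 = 0, rank ∂_1 = 0 ⇒ b_0 = 2 − 0 − 0 = 2. So H_0 ≅ Z^2.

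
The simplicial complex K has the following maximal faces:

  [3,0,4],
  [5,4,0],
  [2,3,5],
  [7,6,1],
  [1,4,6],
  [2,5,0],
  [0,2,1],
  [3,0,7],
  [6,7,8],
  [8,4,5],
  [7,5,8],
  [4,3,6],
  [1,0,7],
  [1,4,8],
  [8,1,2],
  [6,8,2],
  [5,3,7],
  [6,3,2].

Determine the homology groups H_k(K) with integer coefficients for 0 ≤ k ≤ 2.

Take the total order 0 < 1 < 2 < 3 < 4 < 5 < 6 < 7 < 8 on the vertex set. Then K (dimension 2) consists of the simplices:

  0-simplices (9): [0], [1], [2], [3], [4], [5], [6], [7], [8]
  1-simplices (27): (27 of them)
  2-simplices (18): [0,1,2], [0,1,7], [0,2,5], [0,3,4], [0,3,7], [0,4,5], [1,2,8], [1,4,6], [1,4,8], [1,6,7], [2,3,5], [2,3,6], [2,6,8], [3,4,6], [3,5,7], [4,5,8], [5,7,8], [6,7,8]

Hence C_0 ≅ Z^9, C_1 ≅ Z^27, C_2 ≅ Z^18.

Boundary ∂_1: C_1 → C_0 maps an edge to its endpoints' difference, ∂[p,q] = q − p. For instance
  ∂[0,2] = [2] − [0].
As a 9×27 matrix over Z this has rank 8, with invariant factors (1,1,1,1,1,1,1,1).

The boundary map ∂_2: C_2 → C_1 maps a triangle to the signed sum of its edges. For instance
  ∂[0,1,7] = [1,7] − [0,7] + [0,1],
  ∂[2,6,8] = [6,8] − [2,8] + [2,6].
The 27×18 boundary matrix has rank 18 and Smith normal form diag(1,1,1,1,1,1,1,1,1,1,1,1,1,1,1,1,1,2).

Reading off H_k = ker ∂_k / im ∂_{k+1}:

  H_0: rank C_0 − rank ∂_1 = 9 − 8 = 1, and the invariant factors of ∂_1 are all 1, so H_0 = Z.
  H_1: rank ker ∂_1 − rank ∂_2 = (27 − 8) − 18 = 1, and ∂_2 has invariant factor 2 > 1, so H_1 = Z ⊕ Z/2.
  H_2: rank ker ∂_2 − rank ∂_3 = (18 − 18) − 0 = 0, and there is no ∂_3, so H_2 = 0.

As a check, the Euler characteristic is 9 − 27 + 18 = 0, which agrees with 1 − 1 + 0 = 0.

H_0 ≅ Z,  H_1 ≅ Z ⊕ Z/2,  H_2 = 0.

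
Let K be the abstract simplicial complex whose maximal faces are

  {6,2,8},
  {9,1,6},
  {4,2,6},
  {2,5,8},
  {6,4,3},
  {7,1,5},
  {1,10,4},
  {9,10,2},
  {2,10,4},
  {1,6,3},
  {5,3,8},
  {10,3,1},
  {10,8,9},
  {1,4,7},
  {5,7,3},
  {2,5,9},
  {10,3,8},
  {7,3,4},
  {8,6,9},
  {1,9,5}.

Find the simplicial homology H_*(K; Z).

Take the total order 1 < 2 < 3 < 4 < 5 < 6 < 7 < 8 < 9 < 10 on the vertex set. Then K (dimension 2) consists of the simplices:

  0-simplices (10): [1], [2], [3], [4], [5], [6], [7], [8], [9], [10]
  1-simplices (30): (30 of them)
  2-simplices (20): (20 of them)

giving chain groups C_0 ≅ Z^10, C_1 ≅ Z^30, C_2 ≅ Z^20.

The boundary map ∂_1: C_1 → C_0 is given by ∂[p,q] = [q] − [p]. For instance
  ∂[3,5] = [5] − [3].
This gives a 10×30 integer matrix of rank 9; reducing to Smith normal form yields diagonal entries (1,1,1,1,1,1,1,1,1).

∂_2: C_2 → C_1 maps a triangle to the signed sum of its edges. For instance
  ∂[3,5,7] = [5,7] − [3,7] + [3,5],
  ∂[3,8,10] = [8,10] − [3,10] + [3,8].
As a 30×20 matrix over Z this has rank 20, with invariant factors (1,1,1,1,1,1,1,1,1,1,1,1,1,1,1,1,1,1,1,2).

Computing H_k = (kernel of ∂_k) / (image of ∂_{k+1}):

  H_0: rank C_0 − rank ∂_1 = 10 − 9 = 1, and the invariant factors of ∂_1 are all 1, so H_0 ≅ Z.
  H_1: rank ker ∂_1 − rank ∂_2 = (30 − 9) − 20 = 1, and ∂_2 has invariant factor 2 > 1, so H_1 ≅ Z ⊕ Z/2Z.
  H_2: rank ker ∂_2 − rank ∂_3 = (20 − 20) − 0 = 0, and there is no ∂_3, so H_2 ≅ 0.

(K is a triangulation of the Klein bottle.)

H_0 = Z,  H_1 = Z ⊕ Z/2Z,  H_2 = 0.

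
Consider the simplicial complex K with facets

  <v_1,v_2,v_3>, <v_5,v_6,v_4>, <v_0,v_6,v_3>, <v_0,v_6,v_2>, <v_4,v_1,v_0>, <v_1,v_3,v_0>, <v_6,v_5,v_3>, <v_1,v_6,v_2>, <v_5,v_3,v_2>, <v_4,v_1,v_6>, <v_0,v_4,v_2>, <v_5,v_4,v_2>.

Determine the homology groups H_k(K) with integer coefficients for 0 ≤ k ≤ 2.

K has 7 vertices, 18 edges, 12 triangles.
rank ∂_0 = 0, rank ∂_1 = 6 ⇒ b_0 = 7 − 0 − 6 = 1; all invariant factors of ∂_1 are 1 so no torsion. So H_0 ≅ Z.
rank ∂_1 = 6, rank ∂_2 = 12 ⇒ b_1 = 18 − 6 − 12 = 0; ∂_2 has invariant factor(s) [2] giving torsion. So H_1 ≅ Z/2.
rank ∂_2 = 12, rank ∂_3 = 0 ⇒ b_2 = 12 − 12 − 0 = 0. So H_2 ≅ 0.

H_0 = Z,  H_1 = Z/2,  H_2 = 0.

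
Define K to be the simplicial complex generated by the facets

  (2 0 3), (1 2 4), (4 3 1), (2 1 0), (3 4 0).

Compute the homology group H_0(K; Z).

Fix the vertex order 0 < 1 < 2 < 3 < 4 and write every simplex with vertices in increasing order. Then dim K = 2 and the simplices of K are:

  0-simplices (5): [0], [1], [2], [3], [4]
  1-simplices (10): [0,1], [0,2], [0,3], [0,4], [1,2], [1,3], [1,4], [2,3], [2,4], [3,4]
  2-simplices (5): [0,1,2], [0,2,3], [0,3,4], [1,2,4], [1,3,4]

Hence C_0 ≅ Z^5, C_1 ≅ Z^10, C_2 ≅ Z^5.

The boundary map ∂_1: C_1 → C_0 sends each edge [p,q] (with p < q) to q − p.
The resulting 5×10 matrix has rank 4, and its Smith normal form has invariant factors (1,1,1,1).

∂_2: C_2 → C_1 sends each 2-simplex [p,q,r] to [q,r] − [p,r] + [p,q]. For instance
  ∂[1,2,4] = [2,4] − [1,4] + [1,2],
  ∂[0,1,2] = [1,2] − [0,2] + [0,1].
This gives a 10×5 integer matrix of rank 5; reducing to Smith normal form yields diagonal entries (1,1,1,1,1).

From H_k ≅ ker(∂_k) / im(∂_{k+1}) we obtain:

  H_0: rank C_0 − rank ∂_1 = 5 − 4 = 1, and the invariant factors of ∂_1 are all 1, so H_0 = Z.

(K is a triangulation of the Möbius band.)

H_0 = Z.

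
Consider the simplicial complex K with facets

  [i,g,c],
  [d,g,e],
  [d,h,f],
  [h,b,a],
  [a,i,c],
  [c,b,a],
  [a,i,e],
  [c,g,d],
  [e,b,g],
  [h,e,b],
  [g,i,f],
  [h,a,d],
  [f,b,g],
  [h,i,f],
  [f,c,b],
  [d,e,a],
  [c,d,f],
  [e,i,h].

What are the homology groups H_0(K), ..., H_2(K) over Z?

Order the vertices as a < b < c < d < e < f < g < h < i. Listing each simplex with vertices in this order, K has dimension 2 with simplices:

  0-simplices (9): a, b, c, d, e, f, g, h, i
  1-simplices (27): ab, ac, ad, ae, ah, ai, bc, be, bf, bg, bh, cd, cf, cg, ci, de, df, dg, dh, eg, eh, ei, fg, fh, fi, gi, hi
  2-simplices (18): abc, abh, aci, ade, adh, aei, bcf, beg, beh, bfg, cdf, cdg, cgi, deg, dfh, ehi, fgi, fhi

so the chain groups are C_0 ≅ Z^9, C_1 ≅ Z^27, C_2 ≅ Z^18.

The boundary map ∂_1: C_1 → C_0 is given by ∂[p,q] = [q] − [p]. For instance
  ∂bg = g − b.
This gives a 9×27 integer matrix of rank 8; reducing to Smith normal form yields diagonal entries (1,1,1,1,1,1,1,1).

The boundary map ∂_2: C_2 → C_1 maps a triangle to the signed sum of its edges. For instance
  ∂abh = bh − ah + ab,
  ∂ehi = hi − ei + eh.
The 27×18 boundary matrix has rank 18 and Smith normal form diag(1,1,1,1,1,1,1,1,1,1,1,1,1,1,1,1,1,2).

Computing H_k = (kernel of ∂_k) / (image of ∂_{k+1}):

  H_0: rank C_0 − rank ∂_1 = 9 − 8 = 1, and the invariant factors of ∂_1 are all 1, so H_0 ≅ Z.
  H_1: rank ker ∂_1 − rank ∂_2 = (27 − 8) − 18 = 1, and ∂_2 has invariant factor 2 > 1, so H_1 ≅ Z ⊕ Z/2Z.
  H_2: rank ker ∂_2 − rank ∂_3 = (18 − 18) − 0 = 0, and there is no ∂_3, so H_2 ≅ 0.

As a check, the Euler characteristic is 9 − 27 + 18 = 0, which agrees with 1 − 1 + 0 = 0.

H_0 = Z,  H_1 = Z ⊕ Z/2Z,  H_2 = 0.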